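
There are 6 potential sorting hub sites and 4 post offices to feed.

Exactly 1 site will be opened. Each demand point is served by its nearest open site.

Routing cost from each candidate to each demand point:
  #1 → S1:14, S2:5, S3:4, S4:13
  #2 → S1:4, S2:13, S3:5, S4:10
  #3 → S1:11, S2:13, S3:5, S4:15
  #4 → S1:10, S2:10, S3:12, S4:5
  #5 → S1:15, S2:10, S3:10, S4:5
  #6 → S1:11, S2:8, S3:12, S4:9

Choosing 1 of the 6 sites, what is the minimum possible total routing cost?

Open {#2}.
  S1→#2 4, S2→#2 13, S3→#2 5, S4→#2 10  ⇒ total 32.
Compare {#1}: total 36.
Compare {#4}: total 37.
No size-1 selection does better; minimum is 32.

32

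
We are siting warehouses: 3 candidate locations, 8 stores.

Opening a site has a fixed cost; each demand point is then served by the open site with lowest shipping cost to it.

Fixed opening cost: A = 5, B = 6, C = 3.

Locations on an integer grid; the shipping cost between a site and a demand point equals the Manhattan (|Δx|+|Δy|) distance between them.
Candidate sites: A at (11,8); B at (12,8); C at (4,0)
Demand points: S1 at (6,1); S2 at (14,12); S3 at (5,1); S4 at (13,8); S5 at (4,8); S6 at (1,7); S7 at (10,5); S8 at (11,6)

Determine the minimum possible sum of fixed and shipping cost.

Open {A, C}: assign each demand point to its cheapest open site.
  S1→C 3, S2→A 7, S3→C 2, S4→A 2, S5→A 7, S6→C 10, S7→A 4, S8→A 2
  shipping cost 37, fixed 8 → total 45.
Compare {B, C}: shipping cost 38 + fixed 9 = 47.
Compare {A, B, C}: shipping cost 35 + fixed 14 = 49.
Compare {A}: shipping cost 58 + fixed 5 = 63.
All other subsets cost ≥ 47. Minimum total cost: 45.

45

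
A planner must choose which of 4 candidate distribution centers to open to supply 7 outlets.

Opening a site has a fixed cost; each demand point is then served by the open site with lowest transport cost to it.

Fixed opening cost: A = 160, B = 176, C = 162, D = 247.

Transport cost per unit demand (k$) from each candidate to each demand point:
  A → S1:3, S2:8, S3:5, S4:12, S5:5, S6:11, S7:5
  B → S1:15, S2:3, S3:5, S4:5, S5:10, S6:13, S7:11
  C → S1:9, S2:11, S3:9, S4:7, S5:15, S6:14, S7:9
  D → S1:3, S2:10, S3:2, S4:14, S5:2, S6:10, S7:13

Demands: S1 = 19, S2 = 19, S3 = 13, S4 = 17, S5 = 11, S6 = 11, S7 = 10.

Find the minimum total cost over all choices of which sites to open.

826

Open {A, B}: assign each demand point to its cheapest open site.
  S1→A 19×3=57, S2→B 19×3=57, S3→A 13×5=65, S4→B 17×5=85, S5→A 11×5=55, S6→A 11×11=121, S7→A 10×5=50
  transport cost 490, fixed 336 → total 826.
Compare {A}: transport cost 704 + fixed 160 = 864.
Compare {B, D}: transport cost 467 + fixed 423 = 890.
Compare {A, C}: transport cost 619 + fixed 322 = 941.
All other subsets cost ≥ 864. Minimum total cost: 826.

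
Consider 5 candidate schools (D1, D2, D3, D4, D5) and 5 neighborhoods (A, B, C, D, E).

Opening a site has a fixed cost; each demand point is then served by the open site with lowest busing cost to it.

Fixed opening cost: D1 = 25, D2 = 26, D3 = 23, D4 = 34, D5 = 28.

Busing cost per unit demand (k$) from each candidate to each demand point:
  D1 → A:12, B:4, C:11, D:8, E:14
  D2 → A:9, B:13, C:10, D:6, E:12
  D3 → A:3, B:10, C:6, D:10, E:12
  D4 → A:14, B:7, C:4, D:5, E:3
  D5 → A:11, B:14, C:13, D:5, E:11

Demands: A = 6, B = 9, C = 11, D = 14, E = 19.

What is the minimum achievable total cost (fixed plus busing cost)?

307

Open {D1, D3, D4}: assign each demand point to its cheapest open site.
  A→D3 6×3=18, B→D1 9×4=36, C→D4 11×4=44, D→D4 14×5=70, E→D4 19×3=57
  busing cost 225, fixed 82 → total 307.
Compare {D3, D4}: busing cost 252 + fixed 57 = 309.
Compare {D1, D2, D3, D4}: busing cost 225 + fixed 108 = 333.
Compare {D2, D3, D4}: busing cost 252 + fixed 83 = 335.
All other subsets cost ≥ 309. Minimum total cost: 307.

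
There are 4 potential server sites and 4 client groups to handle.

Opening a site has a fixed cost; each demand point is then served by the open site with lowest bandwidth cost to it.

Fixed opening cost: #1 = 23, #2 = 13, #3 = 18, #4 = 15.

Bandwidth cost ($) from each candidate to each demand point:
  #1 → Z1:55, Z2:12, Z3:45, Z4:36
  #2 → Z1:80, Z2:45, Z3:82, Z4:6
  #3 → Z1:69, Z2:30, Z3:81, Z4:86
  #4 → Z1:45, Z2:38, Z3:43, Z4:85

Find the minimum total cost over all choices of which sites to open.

Open {#1, #2}: assign each demand point to its cheapest open site.
  Z1→#1 55, Z2→#1 12, Z3→#1 45, Z4→#2 6
  bandwidth cost 118, fixed 36 → total 154.
Compare {#1, #2, #4}: bandwidth cost 106 + fixed 51 = 157.
Compare {#2, #4}: bandwidth cost 132 + fixed 28 = 160.
Compare {#2, #3, #4}: bandwidth cost 124 + fixed 46 = 170.
All other subsets cost ≥ 157. Minimum total cost: 154.

154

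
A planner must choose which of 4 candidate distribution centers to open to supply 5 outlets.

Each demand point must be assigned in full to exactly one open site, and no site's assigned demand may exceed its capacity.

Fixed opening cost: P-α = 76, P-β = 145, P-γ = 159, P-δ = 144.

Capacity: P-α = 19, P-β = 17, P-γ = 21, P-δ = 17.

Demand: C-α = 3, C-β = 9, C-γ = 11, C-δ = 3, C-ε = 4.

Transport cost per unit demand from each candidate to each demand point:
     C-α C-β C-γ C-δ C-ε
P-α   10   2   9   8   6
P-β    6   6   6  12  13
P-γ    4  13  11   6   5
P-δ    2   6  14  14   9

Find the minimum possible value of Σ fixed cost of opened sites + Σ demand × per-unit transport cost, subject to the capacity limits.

Open {P-α, P-β}; cheapest assignment that respects the capacities:
  P-α (cap 19, load 16): C-β, C-δ, C-ε — cost 9×2 + 3×8 + 4×6 = 66
  P-β (cap 17, load 14): C-α, C-γ — cost 3×6 + 11×6 = 84
  Shipping 150, fixed 221 → total 371.
  Any other capacity-feasible assignment to {P-α, P-β} ships for at least 150.
Compare {P-α, P-γ}: its best feasible assignment gives total 424.
Compare {P-α, P-δ}: its best feasible assignment gives total 427.
Every other set of open sites that can feasibly serve all demand totals ≥ 424 even under its best assignment. Minimum: 371.

371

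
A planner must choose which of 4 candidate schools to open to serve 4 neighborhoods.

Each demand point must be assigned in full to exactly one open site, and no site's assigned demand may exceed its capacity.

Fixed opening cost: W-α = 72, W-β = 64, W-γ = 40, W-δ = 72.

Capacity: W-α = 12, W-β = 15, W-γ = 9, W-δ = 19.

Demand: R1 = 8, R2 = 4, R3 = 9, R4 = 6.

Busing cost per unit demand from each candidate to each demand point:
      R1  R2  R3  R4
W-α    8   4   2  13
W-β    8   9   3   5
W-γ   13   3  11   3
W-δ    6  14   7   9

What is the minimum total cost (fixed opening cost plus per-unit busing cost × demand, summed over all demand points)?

273

Open {W-α, W-β}; cheapest assignment that respects the capacities:
  W-α (cap 12, load 12): R1, R2 — cost 8×8 + 4×4 = 80
  W-β (cap 15, load 15): R3, R4 — cost 9×3 + 6×5 = 57
  Shipping 137, fixed 136 → total 273.
  Any other capacity-feasible assignment to {W-α, W-β} ships for at least 137.
Compare {W-β, W-γ, W-δ}: its best feasible assignment gives total 293.
Compare {W-β, W-δ}: its best feasible assignment gives total 297.
Every other set of open sites that can feasibly serve all demand totals ≥ 293 even under its best assignment. Minimum: 273.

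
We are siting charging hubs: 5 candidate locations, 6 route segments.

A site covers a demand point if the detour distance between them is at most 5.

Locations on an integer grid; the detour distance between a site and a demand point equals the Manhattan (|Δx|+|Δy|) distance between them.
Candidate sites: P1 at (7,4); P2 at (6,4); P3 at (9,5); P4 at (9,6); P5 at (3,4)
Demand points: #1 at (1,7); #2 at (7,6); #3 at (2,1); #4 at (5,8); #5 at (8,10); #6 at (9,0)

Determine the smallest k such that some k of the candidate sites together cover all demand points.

4

Coverage sets (demand points within 5 of each site):
  P1: {#2}
  P2: {#2, #4}
  P3: {#2, #6}
  P4: {#2, #5}
  P5: {#1, #3}
No 3 sites suffice: every size-3 union leaves at least one demand point uncovered.
But {P2, P3, P4, P5} covers everything, so the minimum is 4.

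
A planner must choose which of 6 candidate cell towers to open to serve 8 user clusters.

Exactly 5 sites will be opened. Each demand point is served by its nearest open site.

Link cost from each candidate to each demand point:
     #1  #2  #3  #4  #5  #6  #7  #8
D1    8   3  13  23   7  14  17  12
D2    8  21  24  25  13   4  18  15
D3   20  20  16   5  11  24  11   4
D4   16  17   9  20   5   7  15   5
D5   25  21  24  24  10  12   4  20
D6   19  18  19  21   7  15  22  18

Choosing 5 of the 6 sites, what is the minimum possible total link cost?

42

Open {D1, D2, D3, D4, D5}.
  #1→D1 8, #2→D1 3, #3→D4 9, #4→D3 5, #5→D4 5, #6→D2 4, #7→D5 4, #8→D3 4  ⇒ total 42.
Compare {D1, D3, D4, D5, D6}: total 45.
Compare {D1, D2, D3, D5, D6}: total 48.
No size-5 selection does better; minimum is 42.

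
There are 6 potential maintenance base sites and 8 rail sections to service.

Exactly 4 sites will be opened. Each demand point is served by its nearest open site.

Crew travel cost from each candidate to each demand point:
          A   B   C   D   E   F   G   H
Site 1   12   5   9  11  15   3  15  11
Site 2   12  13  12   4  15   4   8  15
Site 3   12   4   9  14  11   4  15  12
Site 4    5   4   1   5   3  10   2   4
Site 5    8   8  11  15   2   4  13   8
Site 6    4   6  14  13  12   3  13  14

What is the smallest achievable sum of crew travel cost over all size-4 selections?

Open {Site 2, Site 4, Site 5, Site 6}.
  A→Site 6 4, B→Site 4 4, C→Site 4 1, D→Site 2 4, E→Site 5 2, F→Site 6 3, G→Site 4 2, H→Site 4 4  ⇒ total 24.
Compare {Site 1, Site 2, Site 4, Site 5}: total 25.
Compare {Site 1, Site 2, Site 4, Site 6}: total 25.
No size-4 selection does better; minimum is 24.

24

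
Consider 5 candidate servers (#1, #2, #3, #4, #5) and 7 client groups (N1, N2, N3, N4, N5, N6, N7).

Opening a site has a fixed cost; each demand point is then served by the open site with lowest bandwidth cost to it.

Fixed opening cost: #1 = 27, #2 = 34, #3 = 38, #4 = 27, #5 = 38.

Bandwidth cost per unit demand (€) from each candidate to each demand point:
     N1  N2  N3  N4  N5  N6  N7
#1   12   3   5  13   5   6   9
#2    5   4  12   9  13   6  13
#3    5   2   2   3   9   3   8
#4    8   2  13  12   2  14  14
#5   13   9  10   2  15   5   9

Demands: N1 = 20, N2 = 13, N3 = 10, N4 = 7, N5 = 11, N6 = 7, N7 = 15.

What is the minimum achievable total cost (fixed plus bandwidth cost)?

395

Open {#3, #4}: assign each demand point to its cheapest open site.
  N1→#3 20×5=100, N2→#3 13×2=26, N3→#3 10×2=20, N4→#3 7×3=21, N5→#4 11×2=22, N6→#3 7×3=21, N7→#3 15×8=120
  bandwidth cost 330, fixed 65 → total 395.
Compare {#1, #3, #4}: bandwidth cost 330 + fixed 92 = 422.
Compare {#3, #4, #5}: bandwidth cost 323 + fixed 103 = 426.
Compare {#1, #3}: bandwidth cost 363 + fixed 65 = 428.
All other subsets cost ≥ 422. Minimum total cost: 395.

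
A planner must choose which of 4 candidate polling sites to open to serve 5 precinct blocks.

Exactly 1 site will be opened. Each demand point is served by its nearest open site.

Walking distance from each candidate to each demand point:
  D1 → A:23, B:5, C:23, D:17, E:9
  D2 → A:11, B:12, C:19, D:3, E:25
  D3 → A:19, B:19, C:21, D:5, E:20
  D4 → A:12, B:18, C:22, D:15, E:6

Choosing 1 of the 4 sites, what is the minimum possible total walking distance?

70

Open {D2}.
  A→D2 11, B→D2 12, C→D2 19, D→D2 3, E→D2 25  ⇒ total 70.
Compare {D4}: total 73.
Compare {D1}: total 77.
No size-1 selection does better; minimum is 70.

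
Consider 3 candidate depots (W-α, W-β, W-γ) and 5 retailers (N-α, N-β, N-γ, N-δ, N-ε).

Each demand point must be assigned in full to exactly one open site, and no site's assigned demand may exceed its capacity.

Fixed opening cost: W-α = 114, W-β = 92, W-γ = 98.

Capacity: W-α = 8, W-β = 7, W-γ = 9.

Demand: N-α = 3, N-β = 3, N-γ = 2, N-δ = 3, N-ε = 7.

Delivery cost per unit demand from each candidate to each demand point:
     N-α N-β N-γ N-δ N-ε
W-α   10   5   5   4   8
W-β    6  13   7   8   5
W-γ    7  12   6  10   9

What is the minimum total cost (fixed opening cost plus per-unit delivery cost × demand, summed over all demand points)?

Open {W-α, W-β, W-γ}; cheapest assignment that respects the capacities:
  W-α (cap 8, load 8): N-β, N-γ, N-δ — cost 3×5 + 2×5 + 3×4 = 37
  W-β (cap 7, load 7): N-ε — cost 7×5 = 35
  W-γ (cap 9, load 3): N-α — cost 3×7 = 21
  Shipping 93, fixed 304 → total 397.
  Any other capacity-feasible assignment to {W-α, W-β, W-γ} ships for at least 93.
Total demand is 18 and no other set of sites has combined capacity ≥ 18, so {W-α, W-β, W-γ} is the only feasible choice of open sites. Minimum: 397.

397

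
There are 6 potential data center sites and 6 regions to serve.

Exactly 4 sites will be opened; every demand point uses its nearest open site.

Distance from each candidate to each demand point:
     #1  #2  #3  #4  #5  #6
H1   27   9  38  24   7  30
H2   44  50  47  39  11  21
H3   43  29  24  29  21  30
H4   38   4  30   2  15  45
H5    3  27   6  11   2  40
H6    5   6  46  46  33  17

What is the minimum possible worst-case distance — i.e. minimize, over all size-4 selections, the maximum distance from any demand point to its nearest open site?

17

Open {H1, H2, H5, H6}.
  Farthest demand point is #6 at distance 17 (to H6); all others are ≤ 17.
With {H1, H3, H5, H6} the worst case is 17.
With {H1, H4, H5, H6} the worst case is 17.
No size-4 selection achieves below 17.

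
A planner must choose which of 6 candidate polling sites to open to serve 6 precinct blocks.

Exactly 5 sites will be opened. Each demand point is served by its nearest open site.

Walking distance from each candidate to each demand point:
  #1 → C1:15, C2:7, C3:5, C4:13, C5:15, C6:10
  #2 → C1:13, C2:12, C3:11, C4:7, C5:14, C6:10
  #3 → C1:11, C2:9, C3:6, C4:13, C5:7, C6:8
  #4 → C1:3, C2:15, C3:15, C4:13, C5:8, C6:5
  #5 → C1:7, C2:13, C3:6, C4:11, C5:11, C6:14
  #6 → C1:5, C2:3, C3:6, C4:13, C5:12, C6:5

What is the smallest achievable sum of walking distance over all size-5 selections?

30

Open {#1, #2, #3, #4, #6}.
  C1→#4 3, C2→#6 3, C3→#1 5, C4→#2 7, C5→#3 7, C6→#4 5  ⇒ total 30.
Compare {#1, #2, #4, #5, #6}: total 31.
Compare {#2, #3, #4, #5, #6}: total 31.
No size-5 selection does better; minimum is 30.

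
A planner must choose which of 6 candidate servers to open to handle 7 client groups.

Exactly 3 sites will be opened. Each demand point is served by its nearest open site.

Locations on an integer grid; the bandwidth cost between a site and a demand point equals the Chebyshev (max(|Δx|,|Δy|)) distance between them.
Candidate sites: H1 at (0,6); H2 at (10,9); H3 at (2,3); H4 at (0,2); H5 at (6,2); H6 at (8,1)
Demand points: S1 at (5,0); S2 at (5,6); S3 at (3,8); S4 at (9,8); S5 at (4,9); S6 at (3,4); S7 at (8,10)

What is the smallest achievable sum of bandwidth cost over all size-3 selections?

17

Open {H1, H2, H3}.
  S1→H3 3, S2→H3 3, S3→H1 3, S4→H2 1, S5→H1 4, S6→H3 1, S7→H2 2  ⇒ total 17.
Compare {H1, H2, H5}: total 19.
Compare {H2, H3, H5}: total 20.
No size-3 selection does better; minimum is 17.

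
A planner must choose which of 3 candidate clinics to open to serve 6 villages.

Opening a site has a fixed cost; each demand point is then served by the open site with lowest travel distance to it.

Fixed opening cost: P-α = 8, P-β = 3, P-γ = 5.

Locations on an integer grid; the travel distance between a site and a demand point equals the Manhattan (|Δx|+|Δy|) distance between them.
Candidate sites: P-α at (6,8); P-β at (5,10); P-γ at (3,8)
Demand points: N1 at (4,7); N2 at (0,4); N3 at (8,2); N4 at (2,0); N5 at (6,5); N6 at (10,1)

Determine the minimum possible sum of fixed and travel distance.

53

Open {P-α, P-γ}: assign each demand point to its cheapest open site.
  N1→P-γ 2, N2→P-γ 7, N3→P-α 8, N4→P-γ 9, N5→P-α 3, N6→P-α 11
  travel distance 40, fixed 13 → total 53.
Compare {P-γ}: travel distance 49 + fixed 5 = 54.
Compare {P-α}: travel distance 47 + fixed 8 = 55.
Compare {P-α, P-β, P-γ}: travel distance 40 + fixed 16 = 56.
All other subsets cost ≥ 54. Minimum total cost: 53.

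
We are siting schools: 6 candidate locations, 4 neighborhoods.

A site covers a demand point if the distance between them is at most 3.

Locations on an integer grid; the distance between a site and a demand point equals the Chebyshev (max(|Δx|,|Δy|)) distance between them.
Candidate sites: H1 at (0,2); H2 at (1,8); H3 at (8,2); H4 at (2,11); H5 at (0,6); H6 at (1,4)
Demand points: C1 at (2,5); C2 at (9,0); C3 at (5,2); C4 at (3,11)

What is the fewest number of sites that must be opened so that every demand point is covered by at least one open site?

2

Coverage sets (demand points within 3 of each site):
  H1: {C1}
  H2: {C1, C4}
  H3: {C2, C3}
  H4: {C4}
  H5: {C1}
  H6: {C1}
No single site covers all 4 demand points.
But {H2, H3} covers everything, so the minimum is 2.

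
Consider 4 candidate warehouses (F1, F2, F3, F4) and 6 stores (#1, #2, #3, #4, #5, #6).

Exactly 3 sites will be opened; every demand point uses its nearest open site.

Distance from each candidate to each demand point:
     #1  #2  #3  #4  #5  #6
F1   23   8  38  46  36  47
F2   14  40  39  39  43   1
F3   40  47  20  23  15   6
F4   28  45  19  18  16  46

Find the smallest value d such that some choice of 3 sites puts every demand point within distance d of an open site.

Open {F1, F2, F4}.
  Farthest demand point is #3 at distance 19 (to F4); all others are ≤ 19.
With {F1, F2, F3} the worst case is 23.
With {F1, F3, F4} the worst case is 23.
No size-3 selection achieves below 19.

19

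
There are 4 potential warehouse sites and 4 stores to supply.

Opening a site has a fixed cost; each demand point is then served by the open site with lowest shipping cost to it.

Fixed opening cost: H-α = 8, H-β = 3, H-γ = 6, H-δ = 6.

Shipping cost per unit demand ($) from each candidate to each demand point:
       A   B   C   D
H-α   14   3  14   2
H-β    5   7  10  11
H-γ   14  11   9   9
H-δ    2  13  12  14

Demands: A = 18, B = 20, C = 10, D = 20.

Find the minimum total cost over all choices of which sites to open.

246

Open {H-α, H-γ, H-δ}: assign each demand point to its cheapest open site.
  A→H-δ 18×2=36, B→H-α 20×3=60, C→H-γ 10×9=90, D→H-α 20×2=40
  shipping cost 226, fixed 20 → total 246.
Compare {H-α, H-β, H-γ, H-δ}: shipping cost 226 + fixed 23 = 249.
Compare {H-α, H-β, H-δ}: shipping cost 236 + fixed 17 = 253.
Compare {H-α, H-δ}: shipping cost 256 + fixed 14 = 270.
All other subsets cost ≥ 249. Minimum total cost: 246.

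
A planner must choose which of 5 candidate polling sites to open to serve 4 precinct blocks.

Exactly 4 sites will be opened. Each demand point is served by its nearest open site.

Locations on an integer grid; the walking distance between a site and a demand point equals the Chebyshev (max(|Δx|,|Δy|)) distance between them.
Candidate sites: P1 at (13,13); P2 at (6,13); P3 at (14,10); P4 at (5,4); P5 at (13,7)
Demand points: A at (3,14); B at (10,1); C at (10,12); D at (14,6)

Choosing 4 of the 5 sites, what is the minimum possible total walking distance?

Open {P1, P2, P4, P5}.
  A→P2 3, B→P4 5, C→P1 3, D→P5 1  ⇒ total 12.
Compare {P1, P2, P3, P5}: total 13.
Compare {P2, P3, P4, P5}: total 13.
No size-4 selection does better; minimum is 12.

12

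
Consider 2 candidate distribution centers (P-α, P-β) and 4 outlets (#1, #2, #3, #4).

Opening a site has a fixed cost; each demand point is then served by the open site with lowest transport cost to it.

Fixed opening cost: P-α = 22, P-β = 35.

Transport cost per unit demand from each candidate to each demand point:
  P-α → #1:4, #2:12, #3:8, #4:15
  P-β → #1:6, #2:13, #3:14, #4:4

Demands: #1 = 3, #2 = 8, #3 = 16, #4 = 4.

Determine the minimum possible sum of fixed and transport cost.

Open {P-α, P-β}: assign each demand point to its cheapest open site.
  #1→P-α 3×4=12, #2→P-α 8×12=96, #3→P-α 16×8=128, #4→P-β 4×4=16
  transport cost 252, fixed 57 → total 309.
Compare {P-α}: transport cost 296 + fixed 22 = 318.
Compare {P-β}: transport cost 362 + fixed 35 = 397.

309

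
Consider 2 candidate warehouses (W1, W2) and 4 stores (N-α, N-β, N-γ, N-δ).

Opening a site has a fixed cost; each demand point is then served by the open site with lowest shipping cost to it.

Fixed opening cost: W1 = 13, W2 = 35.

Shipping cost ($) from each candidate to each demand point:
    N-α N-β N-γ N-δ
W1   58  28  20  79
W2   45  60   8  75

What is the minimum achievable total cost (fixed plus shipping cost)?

198

Open {W1}: assign each demand point to its cheapest open site.
  N-α→W1 58, N-β→W1 28, N-γ→W1 20, N-δ→W1 79
  shipping cost 185, fixed 13 → total 198.
Compare {W1, W2}: shipping cost 156 + fixed 48 = 204.
Compare {W2}: shipping cost 188 + fixed 35 = 223.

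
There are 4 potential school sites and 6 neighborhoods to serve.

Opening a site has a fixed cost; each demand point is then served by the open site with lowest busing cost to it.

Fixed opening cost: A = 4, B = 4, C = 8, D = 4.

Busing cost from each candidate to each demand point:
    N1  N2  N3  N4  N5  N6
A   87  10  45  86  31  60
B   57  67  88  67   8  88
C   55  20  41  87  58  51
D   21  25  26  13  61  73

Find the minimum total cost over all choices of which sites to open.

149

Open {A, B, C, D}: assign each demand point to its cheapest open site.
  N1→D 21, N2→A 10, N3→D 26, N4→D 13, N5→B 8, N6→C 51
  busing cost 129, fixed 20 → total 149.
Compare {A, B, D}: busing cost 138 + fixed 12 = 150.
Compare {B, C, D}: busing cost 139 + fixed 16 = 155.
Compare {A, C, D}: busing cost 152 + fixed 16 = 168.
All other subsets cost ≥ 150. Minimum total cost: 149.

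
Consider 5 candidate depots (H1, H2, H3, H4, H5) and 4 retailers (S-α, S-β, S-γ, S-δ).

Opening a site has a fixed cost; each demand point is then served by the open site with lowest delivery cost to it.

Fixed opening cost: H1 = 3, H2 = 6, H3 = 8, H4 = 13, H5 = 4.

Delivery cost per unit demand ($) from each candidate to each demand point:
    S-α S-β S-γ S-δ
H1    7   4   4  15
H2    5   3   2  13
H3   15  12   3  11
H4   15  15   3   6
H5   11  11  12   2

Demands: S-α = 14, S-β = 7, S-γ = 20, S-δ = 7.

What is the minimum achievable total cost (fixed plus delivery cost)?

155

Open {H2, H5}: assign each demand point to its cheapest open site.
  S-α→H2 14×5=70, S-β→H2 7×3=21, S-γ→H2 20×2=40, S-δ→H5 7×2=14
  delivery cost 145, fixed 10 → total 155.
Compare {H1, H2, H5}: delivery cost 145 + fixed 13 = 158.
Compare {H2, H3, H5}: delivery cost 145 + fixed 18 = 163.
Compare {H1, H2, H3, H5}: delivery cost 145 + fixed 21 = 166.
All other subsets cost ≥ 158. Minimum total cost: 155.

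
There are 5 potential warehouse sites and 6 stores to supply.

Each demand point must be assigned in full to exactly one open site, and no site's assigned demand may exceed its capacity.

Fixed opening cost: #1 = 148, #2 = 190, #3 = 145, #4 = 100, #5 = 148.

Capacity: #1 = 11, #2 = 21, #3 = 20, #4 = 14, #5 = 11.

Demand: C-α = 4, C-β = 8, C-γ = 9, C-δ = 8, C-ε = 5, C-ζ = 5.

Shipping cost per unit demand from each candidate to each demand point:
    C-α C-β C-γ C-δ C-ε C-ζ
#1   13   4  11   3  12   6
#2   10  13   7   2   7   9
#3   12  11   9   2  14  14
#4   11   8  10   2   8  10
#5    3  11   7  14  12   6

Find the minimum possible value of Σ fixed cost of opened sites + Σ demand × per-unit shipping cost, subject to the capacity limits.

Open {#2, #3}; cheapest assignment that respects the capacities:
  #2 (cap 21, load 19): C-γ, C-ε, C-ζ — cost 9×7 + 5×7 + 5×9 = 143
  #3 (cap 20, load 20): C-α, C-β, C-δ — cost 4×12 + 8×11 + 8×2 = 152
  Shipping 295, fixed 335 → total 630.
  Any other capacity-feasible assignment to {#2, #3} ships for at least 295.
Compare {#3, #4, #5}: its best feasible assignment gives total 636.
Compare {#1, #3, #4}: its best feasible assignment gives total 656.
Every other set of open sites that can feasibly serve all demand totals ≥ 636 even under its best assignment. Minimum: 630.

630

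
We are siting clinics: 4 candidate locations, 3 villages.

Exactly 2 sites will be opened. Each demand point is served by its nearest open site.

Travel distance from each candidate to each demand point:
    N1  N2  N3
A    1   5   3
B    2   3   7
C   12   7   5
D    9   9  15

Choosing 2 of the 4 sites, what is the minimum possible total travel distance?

7

Open {A, B}.
  N1→A 1, N2→B 3, N3→A 3  ⇒ total 7.
Compare {A, C}: total 9.
Compare {A, D}: total 9.
No size-2 selection does better; minimum is 7.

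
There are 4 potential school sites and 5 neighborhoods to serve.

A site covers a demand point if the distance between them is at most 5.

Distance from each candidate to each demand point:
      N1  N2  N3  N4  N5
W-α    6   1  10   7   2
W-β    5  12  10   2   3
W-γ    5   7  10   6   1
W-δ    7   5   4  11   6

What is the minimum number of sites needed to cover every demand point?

2

Coverage sets (demand points within 5 of each site):
  W-α: {N2, N5}
  W-β: {N1, N4, N5}
  W-γ: {N1, N5}
  W-δ: {N2, N3}
No single site covers all 5 demand points.
But {W-β, W-δ} covers everything, so the minimum is 2.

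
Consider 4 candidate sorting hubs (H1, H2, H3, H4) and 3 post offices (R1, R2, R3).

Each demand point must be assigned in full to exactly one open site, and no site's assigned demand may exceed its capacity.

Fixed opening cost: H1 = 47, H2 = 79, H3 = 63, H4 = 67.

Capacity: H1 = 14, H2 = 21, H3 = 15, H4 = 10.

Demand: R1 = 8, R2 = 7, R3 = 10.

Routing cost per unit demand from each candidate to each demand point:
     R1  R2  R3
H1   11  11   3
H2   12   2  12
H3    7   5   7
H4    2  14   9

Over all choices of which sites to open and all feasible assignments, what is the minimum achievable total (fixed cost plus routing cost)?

Open {H1, H3}; cheapest assignment that respects the capacities:
  H1 (cap 14, load 10): R3 — cost 10×3 = 30
  H3 (cap 15, load 15): R1, R2 — cost 8×7 + 7×5 = 91
  Shipping 121, fixed 110 → total 231.
  Any other capacity-feasible assignment to {H1, H3} ships for at least 121.
Compare {H1, H2, H4}: its best feasible assignment gives total 253.
Compare {H1, H3, H4}: its best feasible assignment gives total 258.
Every other set of open sites that can feasibly serve all demand totals ≥ 253 even under its best assignment. Minimum: 231.

231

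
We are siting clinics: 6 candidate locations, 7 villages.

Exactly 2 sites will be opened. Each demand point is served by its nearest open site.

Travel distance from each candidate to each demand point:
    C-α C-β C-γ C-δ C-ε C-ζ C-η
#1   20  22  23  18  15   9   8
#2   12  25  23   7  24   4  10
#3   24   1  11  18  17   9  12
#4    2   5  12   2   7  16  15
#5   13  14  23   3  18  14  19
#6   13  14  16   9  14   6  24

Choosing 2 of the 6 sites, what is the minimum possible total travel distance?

42

Open {#2, #4}.
  C-α→#4 2, C-β→#4 5, C-γ→#4 12, C-δ→#4 2, C-ε→#4 7, C-ζ→#2 4, C-η→#2 10  ⇒ total 42.
Compare {#3, #4}: total 44.
Compare {#1, #4}: total 45.
No size-2 selection does better; minimum is 42.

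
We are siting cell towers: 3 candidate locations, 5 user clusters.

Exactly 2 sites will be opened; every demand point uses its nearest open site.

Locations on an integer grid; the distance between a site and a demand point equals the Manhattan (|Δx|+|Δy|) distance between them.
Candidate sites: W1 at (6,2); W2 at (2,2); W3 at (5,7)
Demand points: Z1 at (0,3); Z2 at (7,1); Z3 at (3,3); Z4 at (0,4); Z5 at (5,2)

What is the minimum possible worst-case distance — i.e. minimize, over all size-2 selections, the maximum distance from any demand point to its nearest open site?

4

Open {W1, W2}.
  Farthest demand point is Z4 at distance 4 (to W2); all others are ≤ 4.
With {W2, W3} the worst case is 6.
With {W1, W3} the worst case is 8.
No size-2 selection achieves below 4.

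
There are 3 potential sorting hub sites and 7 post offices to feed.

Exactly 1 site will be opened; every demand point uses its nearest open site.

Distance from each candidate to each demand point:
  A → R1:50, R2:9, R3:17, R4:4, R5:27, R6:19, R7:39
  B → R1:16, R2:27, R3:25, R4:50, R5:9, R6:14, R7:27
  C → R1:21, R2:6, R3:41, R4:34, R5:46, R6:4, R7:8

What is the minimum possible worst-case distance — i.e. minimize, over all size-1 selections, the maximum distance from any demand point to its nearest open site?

46

Open {C}.
  Farthest demand point is R5 at distance 46 (to C); all others are ≤ 46.
With {A} the worst case is 50.
With {B} the worst case is 50.
No size-1 selection achieves below 46.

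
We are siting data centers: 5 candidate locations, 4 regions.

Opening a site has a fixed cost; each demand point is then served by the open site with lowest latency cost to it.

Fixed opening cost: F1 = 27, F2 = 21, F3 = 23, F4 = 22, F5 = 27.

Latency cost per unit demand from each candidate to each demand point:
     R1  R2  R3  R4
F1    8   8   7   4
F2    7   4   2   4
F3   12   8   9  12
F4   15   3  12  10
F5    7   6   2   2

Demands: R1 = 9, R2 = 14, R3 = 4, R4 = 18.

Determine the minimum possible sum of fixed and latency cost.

198

Open {F4, F5}: assign each demand point to its cheapest open site.
  R1→F5 9×7=63, R2→F4 14×3=42, R3→F5 4×2=8, R4→F5 18×2=36
  latency cost 149, fixed 49 → total 198.
Compare {F2, F5}: latency cost 163 + fixed 48 = 211.
Compare {F5}: latency cost 191 + fixed 27 = 218.
Compare {F2, F4, F5}: latency cost 149 + fixed 70 = 219.
All other subsets cost ≥ 211. Minimum total cost: 198.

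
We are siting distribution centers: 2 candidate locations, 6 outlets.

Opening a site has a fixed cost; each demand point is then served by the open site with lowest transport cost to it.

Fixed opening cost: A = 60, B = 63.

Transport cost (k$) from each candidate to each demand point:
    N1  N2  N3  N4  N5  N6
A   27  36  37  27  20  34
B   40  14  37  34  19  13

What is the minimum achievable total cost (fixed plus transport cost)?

Open {B}: assign each demand point to its cheapest open site.
  N1→B 40, N2→B 14, N3→B 37, N4→B 34, N5→B 19, N6→B 13
  transport cost 157, fixed 63 → total 220.
Compare {A}: transport cost 181 + fixed 60 = 241.
Compare {A, B}: transport cost 137 + fixed 123 = 260.

220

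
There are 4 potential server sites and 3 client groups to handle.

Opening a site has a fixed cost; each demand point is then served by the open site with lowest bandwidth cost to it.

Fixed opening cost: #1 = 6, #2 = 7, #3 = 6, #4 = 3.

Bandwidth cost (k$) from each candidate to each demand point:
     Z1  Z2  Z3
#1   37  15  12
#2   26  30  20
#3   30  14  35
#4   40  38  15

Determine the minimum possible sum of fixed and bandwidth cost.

66

Open {#1, #2}: assign each demand point to its cheapest open site.
  Z1→#2 26, Z2→#1 15, Z3→#1 12
  bandwidth cost 53, fixed 13 → total 66.
Compare {#1, #3}: bandwidth cost 56 + fixed 12 = 68.
Compare {#3, #4}: bandwidth cost 59 + fixed 9 = 68.
Compare {#1, #2, #4}: bandwidth cost 53 + fixed 16 = 69.
All other subsets cost ≥ 68. Minimum total cost: 66.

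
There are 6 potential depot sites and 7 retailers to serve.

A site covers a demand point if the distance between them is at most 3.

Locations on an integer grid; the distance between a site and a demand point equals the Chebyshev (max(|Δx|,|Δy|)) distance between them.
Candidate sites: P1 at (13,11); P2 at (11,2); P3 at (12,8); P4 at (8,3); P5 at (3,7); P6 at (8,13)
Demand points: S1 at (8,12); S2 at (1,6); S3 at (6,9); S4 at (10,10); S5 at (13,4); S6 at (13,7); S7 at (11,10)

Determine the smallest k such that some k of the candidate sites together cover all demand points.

4

Coverage sets (demand points within 3 of each site):
  P1: {S4, S7}
  P2: {S5}
  P3: {S4, S6, S7}
  P4: {}
  P5: {S2, S3}
  P6: {S1, S4, S7}
No 3 sites suffice: every size-3 union leaves at least one demand point uncovered.
But {P2, P3, P5, P6} covers everything, so the minimum is 4.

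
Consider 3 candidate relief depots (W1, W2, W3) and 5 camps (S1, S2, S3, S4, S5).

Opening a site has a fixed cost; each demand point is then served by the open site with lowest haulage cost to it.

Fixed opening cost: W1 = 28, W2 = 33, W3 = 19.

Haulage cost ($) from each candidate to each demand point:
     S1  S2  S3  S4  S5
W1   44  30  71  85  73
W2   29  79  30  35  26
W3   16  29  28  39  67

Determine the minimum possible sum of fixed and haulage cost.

Open {W2, W3}: assign each demand point to its cheapest open site.
  S1→W3 16, S2→W3 29, S3→W3 28, S4→W2 35, S5→W2 26
  haulage cost 134, fixed 52 → total 186.
Compare {W3}: haulage cost 179 + fixed 19 = 198.
Compare {W1, W2}: haulage cost 150 + fixed 61 = 211.
Compare {W1, W2, W3}: haulage cost 134 + fixed 80 = 214.
All other subsets cost ≥ 198. Minimum total cost: 186.

186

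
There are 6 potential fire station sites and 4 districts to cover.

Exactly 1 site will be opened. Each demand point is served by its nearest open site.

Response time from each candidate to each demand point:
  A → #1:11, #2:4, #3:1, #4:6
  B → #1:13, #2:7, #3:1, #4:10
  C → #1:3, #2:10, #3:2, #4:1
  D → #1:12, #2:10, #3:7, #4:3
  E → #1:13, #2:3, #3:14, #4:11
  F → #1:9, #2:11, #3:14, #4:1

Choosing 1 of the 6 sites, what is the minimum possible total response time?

16

Open {C}.
  #1→C 3, #2→C 10, #3→C 2, #4→C 1  ⇒ total 16.
Compare {A}: total 22.
Compare {B}: total 31.
No size-1 selection does better; minimum is 16.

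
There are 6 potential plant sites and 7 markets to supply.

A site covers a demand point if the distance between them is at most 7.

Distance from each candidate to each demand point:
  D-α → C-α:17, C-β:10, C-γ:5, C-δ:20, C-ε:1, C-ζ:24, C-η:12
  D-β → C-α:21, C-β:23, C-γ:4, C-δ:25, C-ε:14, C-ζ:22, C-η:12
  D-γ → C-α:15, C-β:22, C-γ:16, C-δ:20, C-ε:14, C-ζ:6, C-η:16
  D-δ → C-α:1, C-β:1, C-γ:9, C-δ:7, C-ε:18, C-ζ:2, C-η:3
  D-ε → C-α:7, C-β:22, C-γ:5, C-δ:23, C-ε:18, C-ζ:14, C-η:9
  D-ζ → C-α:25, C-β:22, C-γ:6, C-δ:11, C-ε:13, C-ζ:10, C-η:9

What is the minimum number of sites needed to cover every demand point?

2

Coverage sets (demand points within 7 of each site):
  D-α: {C-γ, C-ε}
  D-β: {C-γ}
  D-γ: {C-ζ}
  D-δ: {C-α, C-β, C-δ, C-ζ, C-η}
  D-ε: {C-α, C-γ}
  D-ζ: {C-γ}
No single site covers all 7 demand points.
But {D-α, D-δ} covers everything, so the minimum is 2.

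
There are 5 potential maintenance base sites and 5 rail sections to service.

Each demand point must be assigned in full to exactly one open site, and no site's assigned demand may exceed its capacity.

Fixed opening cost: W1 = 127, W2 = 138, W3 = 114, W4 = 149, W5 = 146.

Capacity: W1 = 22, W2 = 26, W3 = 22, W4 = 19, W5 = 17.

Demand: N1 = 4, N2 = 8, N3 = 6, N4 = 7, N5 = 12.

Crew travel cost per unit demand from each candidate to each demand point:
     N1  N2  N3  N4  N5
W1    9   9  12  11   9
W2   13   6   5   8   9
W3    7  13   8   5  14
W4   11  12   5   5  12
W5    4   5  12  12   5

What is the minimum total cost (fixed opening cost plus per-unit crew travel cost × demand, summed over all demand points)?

Open {W2, W5}; cheapest assignment that respects the capacities:
  W2 (cap 26, load 21): N2, N3, N4 — cost 8×6 + 6×5 + 7×8 = 134
  W5 (cap 17, load 16): N1, N5 — cost 4×4 + 12×5 = 76
  Shipping 210, fixed 284 → total 494.
  Any other capacity-feasible assignment to {W2, W5} ships for at least 210.
Compare {W2, W3}: its best feasible assignment gives total 501.
Compare {W3, W5}: its best feasible assignment gives total 523.
Every other set of open sites that can feasibly serve all demand totals ≥ 501 even under its best assignment. Minimum: 494.

494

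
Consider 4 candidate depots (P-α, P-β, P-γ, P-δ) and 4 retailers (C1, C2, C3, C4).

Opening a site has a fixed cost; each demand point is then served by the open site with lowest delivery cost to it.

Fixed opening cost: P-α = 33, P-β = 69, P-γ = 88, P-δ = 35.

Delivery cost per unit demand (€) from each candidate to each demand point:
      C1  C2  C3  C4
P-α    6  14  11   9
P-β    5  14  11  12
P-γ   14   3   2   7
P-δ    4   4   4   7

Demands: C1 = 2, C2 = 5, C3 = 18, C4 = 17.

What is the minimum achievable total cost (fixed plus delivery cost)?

254

Open {P-δ}: assign each demand point to its cheapest open site.
  C1→P-δ 2×4=8, C2→P-δ 5×4=20, C3→P-δ 18×4=72, C4→P-δ 17×7=119
  delivery cost 219, fixed 35 → total 254.
Compare {P-γ}: delivery cost 198 + fixed 88 = 286.
Compare {P-α, P-δ}: delivery cost 219 + fixed 68 = 287.
Compare {P-γ, P-δ}: delivery cost 178 + fixed 123 = 301.
All other subsets cost ≥ 286. Minimum total cost: 254.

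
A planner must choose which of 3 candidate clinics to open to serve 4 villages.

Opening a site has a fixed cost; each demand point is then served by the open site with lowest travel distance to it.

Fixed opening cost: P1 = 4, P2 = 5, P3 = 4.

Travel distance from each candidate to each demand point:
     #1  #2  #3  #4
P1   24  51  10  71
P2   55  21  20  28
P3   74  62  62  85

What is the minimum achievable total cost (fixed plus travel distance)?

92

Open {P1, P2}: assign each demand point to its cheapest open site.
  #1→P1 24, #2→P2 21, #3→P1 10, #4→P2 28
  travel distance 83, fixed 9 → total 92.
Compare {P1, P2, P3}: travel distance 83 + fixed 13 = 96.
Compare {P2}: travel distance 124 + fixed 5 = 129.
Compare {P2, P3}: travel distance 124 + fixed 9 = 133.
All other subsets cost ≥ 96. Minimum total cost: 92.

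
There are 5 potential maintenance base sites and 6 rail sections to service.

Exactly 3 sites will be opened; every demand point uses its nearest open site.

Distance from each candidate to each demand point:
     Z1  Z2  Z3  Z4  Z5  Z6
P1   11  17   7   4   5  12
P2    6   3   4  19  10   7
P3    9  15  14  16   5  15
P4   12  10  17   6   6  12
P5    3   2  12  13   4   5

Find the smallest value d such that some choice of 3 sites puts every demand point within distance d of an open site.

5

Open {P1, P2, P5}.
  Farthest demand point is Z6 at distance 5 (to P5); all others are ≤ 5.
With {P2, P4, P5} the worst case is 6.
With {P1, P2, P3} the worst case is 7.
No size-3 selection achieves below 5.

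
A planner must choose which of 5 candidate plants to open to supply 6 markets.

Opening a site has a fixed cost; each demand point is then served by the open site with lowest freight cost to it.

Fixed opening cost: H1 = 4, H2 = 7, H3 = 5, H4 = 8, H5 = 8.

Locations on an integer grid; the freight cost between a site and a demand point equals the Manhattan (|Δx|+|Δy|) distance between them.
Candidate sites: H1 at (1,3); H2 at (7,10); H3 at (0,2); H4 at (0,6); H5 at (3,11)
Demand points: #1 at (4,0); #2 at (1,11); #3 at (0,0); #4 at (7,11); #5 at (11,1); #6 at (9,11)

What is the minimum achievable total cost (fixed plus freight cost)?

43

Open {H2, H3}: assign each demand point to its cheapest open site.
  #1→H3 6, #2→H2 7, #3→H3 2, #4→H2 1, #5→H3 12, #6→H2 3
  freight cost 31, fixed 12 → total 43.
Compare {H1, H2}: freight cost 33 + fixed 11 = 44.
Compare {H3, H5}: freight cost 32 + fixed 13 = 45.
Compare {H1, H5}: freight cost 34 + fixed 12 = 46.
All other subsets cost ≥ 44. Minimum total cost: 43.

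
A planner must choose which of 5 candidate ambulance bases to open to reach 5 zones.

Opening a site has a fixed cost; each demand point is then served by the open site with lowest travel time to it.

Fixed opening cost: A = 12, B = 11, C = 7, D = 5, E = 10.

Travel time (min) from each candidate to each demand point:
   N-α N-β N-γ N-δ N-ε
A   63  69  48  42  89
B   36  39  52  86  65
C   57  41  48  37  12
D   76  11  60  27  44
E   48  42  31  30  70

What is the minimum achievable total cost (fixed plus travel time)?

150

Open {B, C, D, E}: assign each demand point to its cheapest open site.
  N-α→B 36, N-β→D 11, N-γ→E 31, N-δ→D 27, N-ε→C 12
  travel time 117, fixed 33 → total 150.
Compare {C, D, E}: travel time 129 + fixed 22 = 151.
Compare {B, C, D}: travel time 134 + fixed 23 = 157.
Compare {A, B, C, D, E}: travel time 117 + fixed 45 = 162.
All other subsets cost ≥ 151. Minimum total cost: 150.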